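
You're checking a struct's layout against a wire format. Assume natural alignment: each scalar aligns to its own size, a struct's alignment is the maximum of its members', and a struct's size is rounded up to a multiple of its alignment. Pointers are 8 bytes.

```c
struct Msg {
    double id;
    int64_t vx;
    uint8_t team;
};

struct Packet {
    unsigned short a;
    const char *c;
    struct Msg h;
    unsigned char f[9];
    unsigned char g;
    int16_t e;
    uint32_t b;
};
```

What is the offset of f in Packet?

Msg: 0..8  id  (8B, 8-aligned); 8..16  vx  (8B, 8-aligned); 16..17  team  (1B, 1-aligned); 17..24  -- tail padding (7B); sizeof = 24, alignof = 8
0..2  a  (2B, 2-aligned)
2..8  -- padding (6B)
8..16  c  (8B, 8-aligned)
16..40  h  (24B, 8-aligned)
40..49  f  (9B, 1-aligned)

40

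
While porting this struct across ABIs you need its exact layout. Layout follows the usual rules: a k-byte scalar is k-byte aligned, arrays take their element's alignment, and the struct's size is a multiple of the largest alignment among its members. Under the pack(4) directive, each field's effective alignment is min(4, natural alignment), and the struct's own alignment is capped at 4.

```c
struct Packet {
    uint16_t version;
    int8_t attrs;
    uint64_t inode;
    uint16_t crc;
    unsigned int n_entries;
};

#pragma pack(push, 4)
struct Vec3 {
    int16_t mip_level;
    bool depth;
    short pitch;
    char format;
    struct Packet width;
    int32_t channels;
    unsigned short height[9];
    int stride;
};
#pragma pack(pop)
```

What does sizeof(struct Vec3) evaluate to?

60

Packet: 0..2  version  (2B, 2-aligned); 2..3  attrs  (1B, 1-aligned); 3..8  -- padding (5B); 8..16  inode  (8B, 8-aligned); 16..18  crc  (2B, 2-aligned); 18..20  -- padding (2B); 20..24  n_entries  (4B, 4-aligned); sizeof = 24, alignof = 8
0..2  mip_level  (2B, 2-aligned)
2..3  depth  (1B, 1-aligned)
3..4  -- padding (1B)
4..6  pitch  (2B, 2-aligned)
6..7  format  (1B, 1-aligned)
7..8  -- padding (1B)
8..32  width  (24B, 4-aligned)
32..36  channels  (4B, 4-aligned)
36..54  height  (18B, 2-aligned)
54..56  -- padding (2B)
56..60  stride  (4B, 4-aligned)
sizeof = 60, alignof = 4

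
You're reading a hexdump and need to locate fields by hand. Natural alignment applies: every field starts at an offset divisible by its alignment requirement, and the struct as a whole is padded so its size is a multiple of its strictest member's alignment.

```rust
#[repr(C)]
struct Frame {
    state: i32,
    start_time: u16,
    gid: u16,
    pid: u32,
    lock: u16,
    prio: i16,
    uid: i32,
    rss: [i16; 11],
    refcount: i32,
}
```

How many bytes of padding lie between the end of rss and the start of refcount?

2

state at 0 (size 4, align 4) → ends 4
start_time at 4 (size 2, align 2) → ends 6
gid at 6 (size 2, align 2) → ends 8
pid at 8 (size 4, align 4) → ends 12
lock at 12 (size 2, align 2) → ends 14
prio at 14 (size 2, align 2) → ends 16
uid at 16 (size 4, align 4) → ends 20
rss at 20 (size 22, align 2) → ends 42
pad 2 to align 4 for refcount
refcount at 44 (size 4, align 4) → ends 48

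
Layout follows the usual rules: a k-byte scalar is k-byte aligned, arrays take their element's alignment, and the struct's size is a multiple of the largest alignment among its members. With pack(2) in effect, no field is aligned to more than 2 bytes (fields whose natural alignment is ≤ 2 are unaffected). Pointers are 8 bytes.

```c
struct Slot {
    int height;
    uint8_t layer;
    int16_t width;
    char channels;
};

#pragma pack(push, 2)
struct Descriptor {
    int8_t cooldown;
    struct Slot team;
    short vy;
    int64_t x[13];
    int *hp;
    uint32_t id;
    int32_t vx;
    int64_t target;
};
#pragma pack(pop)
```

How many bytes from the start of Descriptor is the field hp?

120

Slot: 0..4  height  (4B, 4-aligned); 4..5  layer  (1B, 1-aligned); 5..6  -- padding (1B); 6..8  width  (2B, 2-aligned); 8..9  channels  (1B, 1-aligned); 9..12  -- tail padding (3B); sizeof = 12, alignof = 4
0..1  cooldown  (1B, 1-aligned)
1..2  -- padding (1B)
2..14  team  (12B, 2-aligned)
14..16  vy  (2B, 2-aligned)
16..120  x  (104B, 2-aligned)
120..128  hp  (8B, 2-aligned)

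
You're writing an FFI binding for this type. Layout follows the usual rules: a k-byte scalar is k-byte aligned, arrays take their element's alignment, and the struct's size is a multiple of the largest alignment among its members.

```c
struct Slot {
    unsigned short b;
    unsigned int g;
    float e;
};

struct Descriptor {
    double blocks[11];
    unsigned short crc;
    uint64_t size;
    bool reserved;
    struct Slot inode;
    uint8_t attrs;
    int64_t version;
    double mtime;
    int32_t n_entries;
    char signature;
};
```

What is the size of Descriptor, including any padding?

152

Slot: b at 0 (size 2, align 2) → ends 2; pad 2 to align 4 for g; g at 4 (size 4, align 4) → ends 8; e at 8 (size 4, align 4) → ends 12; total 12 bytes, alignment 4
blocks at 0 (size 88, align 8) → ends 88
crc at 88 (size 2, align 2) → ends 90
pad 6 to align 8 for size
size at 96 (size 8, align 8) → ends 104
reserved at 104 (size 1, align 1) → ends 105
pad 3 to align 4 for inode
inode at 108 (size 12, align 4) → ends 120
attrs at 120 (size 1, align 1) → ends 121
pad 7 to align 8 for version
version at 128 (size 8, align 8) → ends 136
mtime at 136 (size 8, align 8) → ends 144
n_entries at 144 (size 4, align 4) → ends 148
signature at 148 (size 1, align 1) → ends 149
tail pad 3 to reach multiple of 8
total 152 bytes, alignment 8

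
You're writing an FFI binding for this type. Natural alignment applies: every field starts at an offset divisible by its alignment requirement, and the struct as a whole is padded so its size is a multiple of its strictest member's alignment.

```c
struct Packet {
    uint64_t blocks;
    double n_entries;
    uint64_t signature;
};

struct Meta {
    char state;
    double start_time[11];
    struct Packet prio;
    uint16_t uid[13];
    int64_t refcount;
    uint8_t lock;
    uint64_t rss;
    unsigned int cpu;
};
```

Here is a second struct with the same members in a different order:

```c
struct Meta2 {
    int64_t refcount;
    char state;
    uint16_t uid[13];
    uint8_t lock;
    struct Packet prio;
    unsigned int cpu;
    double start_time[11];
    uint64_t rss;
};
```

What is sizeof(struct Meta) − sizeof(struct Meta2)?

16

Packet: blocks at 0 (size 8, align 8) → ends 8; n_entries at 8 (size 8, align 8) → ends 16; signature at 16 (size 8, align 8) → ends 24; total 24 bytes, alignment 8
state at 0 (size 1, align 1) → ends 1
pad 7 to align 8 for start_time
start_time at 8 (size 88, align 8) → ends 96
prio at 96 (size 24, align 8) → ends 120
uid at 120 (size 26, align 2) → ends 146
pad 6 to align 8 for refcount
refcount at 152 (size 8, align 8) → ends 160
lock at 160 (size 1, align 1) → ends 161
pad 7 to align 8 for rss
rss at 168 (size 8, align 8) → ends 176
cpu at 176 (size 4, align 4) → ends 180
tail pad 4 to reach multiple of 8
total 184 bytes, alignment 8
— Meta2 —
refcount at 0 (size 8, align 8) → ends 8
state at 8 (size 1, align 1) → ends 9
pad 1 to align 2 for uid
uid at 10 (size 26, align 2) → ends 36
lock at 36 (size 1, align 1) → ends 37
pad 3 to align 8 for prio
prio at 40 (size 24, align 8) → ends 64
cpu at 64 (size 4, align 4) → ends 68
pad 4 to align 8 for start_time
start_time at 72 (size 88, align 8) → ends 160
rss at 160 (size 8, align 8) → ends 168
total 168 bytes, alignment 8
184 − 168 = 16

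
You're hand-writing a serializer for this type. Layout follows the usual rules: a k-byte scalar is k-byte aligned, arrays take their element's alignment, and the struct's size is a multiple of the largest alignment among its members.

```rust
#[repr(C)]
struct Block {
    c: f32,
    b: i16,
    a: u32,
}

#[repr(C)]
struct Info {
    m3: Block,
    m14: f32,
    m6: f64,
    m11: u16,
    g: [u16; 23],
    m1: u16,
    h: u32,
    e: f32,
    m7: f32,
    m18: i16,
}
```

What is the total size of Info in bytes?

96

Block: 0..4  c  (4B, 4-aligned); 4..6  b  (2B, 2-aligned); 6..8  -- padding (2B); 8..12  a  (4B, 4-aligned); sizeof = 12, alignof = 4
0..12  m3  (12B, 4-aligned)
12..16  m14  (4B, 4-aligned)
16..24  m6  (8B, 8-aligned)
24..26  m11  (2B, 2-aligned)
26..72  g  (46B, 2-aligned)
72..74  m1  (2B, 2-aligned)
74..76  -- padding (2B)
76..80  h  (4B, 4-aligned)
80..84  e  (4B, 4-aligned)
84..88  m7  (4B, 4-aligned)
88..90  m18  (2B, 2-aligned)
90..96  -- tail padding (6B)
sizeof = 96, alignof = 8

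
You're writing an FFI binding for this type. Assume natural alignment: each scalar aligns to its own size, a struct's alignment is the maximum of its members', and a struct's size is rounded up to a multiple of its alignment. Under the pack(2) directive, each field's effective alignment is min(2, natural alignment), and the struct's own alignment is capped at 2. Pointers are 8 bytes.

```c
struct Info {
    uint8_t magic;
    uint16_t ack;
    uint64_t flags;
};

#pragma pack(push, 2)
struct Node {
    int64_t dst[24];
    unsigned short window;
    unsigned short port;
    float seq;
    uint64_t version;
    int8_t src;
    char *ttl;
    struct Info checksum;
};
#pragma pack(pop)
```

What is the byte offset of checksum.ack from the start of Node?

Info: @0: magic [1B, align 1] → 1; +1 pad (align 2); @2: ack [2B, align 2] → 4; +4 pad (align 8); @8: flags [8B, align 8] → 16; size 16, align 8
@0: dst [192B, align 2] → 192
@192: window [2B, align 2] → 194
@194: port [2B, align 2] → 196
@196: seq [4B, align 2] → 200
@200: version [8B, align 2] → 208
@208: src [1B, align 1] → 209
+1 pad (align 2)
@210: ttl [8B, align 2] → 218
@218: checksum [16B, align 2] → 234
within Info: ack at 2
218 + 2 = 220

220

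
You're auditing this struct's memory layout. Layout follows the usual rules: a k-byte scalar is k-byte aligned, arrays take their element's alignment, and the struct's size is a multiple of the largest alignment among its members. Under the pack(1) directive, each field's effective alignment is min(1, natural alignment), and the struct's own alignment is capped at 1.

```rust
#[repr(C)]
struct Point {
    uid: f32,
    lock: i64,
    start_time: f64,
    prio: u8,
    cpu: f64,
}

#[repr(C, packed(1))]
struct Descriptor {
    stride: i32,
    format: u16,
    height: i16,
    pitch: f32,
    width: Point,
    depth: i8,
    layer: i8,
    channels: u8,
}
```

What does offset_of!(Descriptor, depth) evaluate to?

52

Point: uid at 0 (size 4, align 4) → ends 4; pad 4 to align 8 for lock; lock at 8 (size 8, align 8) → ends 16; start_time at 16 (size 8, align 8) → ends 24; prio at 24 (size 1, align 1) → ends 25; pad 7 to align 8 for cpu; cpu at 32 (size 8, align 8) → ends 40; total 40 bytes, alignment 8
stride at 0 (size 4, align 1) → ends 4
format at 4 (size 2, align 1) → ends 6
height at 6 (size 2, align 1) → ends 8
pitch at 8 (size 4, align 1) → ends 12
width at 12 (size 40, align 1) → ends 52
depth at 52 (size 1, align 1) → ends 53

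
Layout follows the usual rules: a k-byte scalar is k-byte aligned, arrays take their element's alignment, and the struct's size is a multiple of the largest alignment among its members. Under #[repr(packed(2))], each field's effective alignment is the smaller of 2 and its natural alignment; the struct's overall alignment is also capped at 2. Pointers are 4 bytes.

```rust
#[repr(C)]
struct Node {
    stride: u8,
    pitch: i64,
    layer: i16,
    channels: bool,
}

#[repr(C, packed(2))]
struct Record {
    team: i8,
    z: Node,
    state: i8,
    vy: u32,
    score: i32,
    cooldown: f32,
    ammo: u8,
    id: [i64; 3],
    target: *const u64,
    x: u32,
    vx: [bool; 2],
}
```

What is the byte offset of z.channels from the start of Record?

20

Node: @0: stride [1B, align 1] → 1; +7 pad (align 8); @8: pitch [8B, align 8] → 16; @16: layer [2B, align 2] → 18; @18: channels [1B, align 1] → 19; +5 tail pad (align 8); size 24, align 8
@0: team [1B, align 1] → 1
+1 pad (align 2)
@2: z [24B, align 2] → 26
within Node: channels at 18
2 + 18 = 20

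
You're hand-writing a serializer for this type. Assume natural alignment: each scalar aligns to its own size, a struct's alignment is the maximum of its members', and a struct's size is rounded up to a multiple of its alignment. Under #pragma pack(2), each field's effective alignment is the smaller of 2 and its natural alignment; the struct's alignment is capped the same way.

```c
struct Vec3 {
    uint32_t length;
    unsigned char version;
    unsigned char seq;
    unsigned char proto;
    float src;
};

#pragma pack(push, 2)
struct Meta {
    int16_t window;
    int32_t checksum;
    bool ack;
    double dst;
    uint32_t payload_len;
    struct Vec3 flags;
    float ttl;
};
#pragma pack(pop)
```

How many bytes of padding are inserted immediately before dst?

1

Vec3: 0..4  length  (4B, 4-aligned); 4..5  version  (1B, 1-aligned); 5..6  seq  (1B, 1-aligned); 6..7  proto  (1B, 1-aligned); 7..8  -- padding (1B); 8..12  src  (4B, 4-aligned); sizeof = 12, alignof = 4
0..2  window  (2B, 2-aligned)
2..6  checksum  (4B, 2-aligned)
6..7  ack  (1B, 1-aligned)
7..8  -- padding (1B)
8..16  dst  (8B, 2-aligned)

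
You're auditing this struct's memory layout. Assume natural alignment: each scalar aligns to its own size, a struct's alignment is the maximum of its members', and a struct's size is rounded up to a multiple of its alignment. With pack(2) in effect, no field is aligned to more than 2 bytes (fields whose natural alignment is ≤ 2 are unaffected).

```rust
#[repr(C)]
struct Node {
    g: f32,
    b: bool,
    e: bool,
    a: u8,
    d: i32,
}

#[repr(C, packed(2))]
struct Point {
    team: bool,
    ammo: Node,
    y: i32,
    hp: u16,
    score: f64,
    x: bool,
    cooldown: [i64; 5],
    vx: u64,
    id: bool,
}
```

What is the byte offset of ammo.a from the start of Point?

Node: @0: g [4B, align 4] → 4; @4: b [1B, align 1] → 5; @5: e [1B, align 1] → 6; @6: a [1B, align 1] → 7; +1 pad (align 4); @8: d [4B, align 4] → 12; size 12, align 4
@0: team [1B, align 1] → 1
+1 pad (align 2)
@2: ammo [12B, align 2] → 14
within Node: a at 6
2 + 6 = 8

8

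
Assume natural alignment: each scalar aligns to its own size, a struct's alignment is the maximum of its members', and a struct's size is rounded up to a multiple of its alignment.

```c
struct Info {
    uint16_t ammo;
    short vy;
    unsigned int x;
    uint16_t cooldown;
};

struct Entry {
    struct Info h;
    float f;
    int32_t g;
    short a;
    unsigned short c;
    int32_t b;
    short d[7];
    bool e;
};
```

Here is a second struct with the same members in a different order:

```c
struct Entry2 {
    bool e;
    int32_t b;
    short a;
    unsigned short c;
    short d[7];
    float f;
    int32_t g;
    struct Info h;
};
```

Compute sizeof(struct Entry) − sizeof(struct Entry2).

-4

Info: ammo at 0 (size 2, align 2) → ends 2; vy at 2 (size 2, align 2) → ends 4; x at 4 (size 4, align 4) → ends 8; cooldown at 8 (size 2, align 2) → ends 10; tail pad 2 to reach multiple of 4; total 12 bytes, alignment 4
h at 0 (size 12, align 4) → ends 12
f at 12 (size 4, align 4) → ends 16
g at 16 (size 4, align 4) → ends 20
a at 20 (size 2, align 2) → ends 22
c at 22 (size 2, align 2) → ends 24
b at 24 (size 4, align 4) → ends 28
d at 28 (size 14, align 2) → ends 42
e at 42 (size 1, align 1) → ends 43
tail pad 1 to reach multiple of 4
total 44 bytes, alignment 4
— Entry2 —
e at 0 (size 1, align 1) → ends 1
pad 3 to align 4 for b
b at 4 (size 4, align 4) → ends 8
a at 8 (size 2, align 2) → ends 10
c at 10 (size 2, align 2) → ends 12
d at 12 (size 14, align 2) → ends 26
pad 2 to align 4 for f
f at 28 (size 4, align 4) → ends 32
g at 32 (size 4, align 4) → ends 36
h at 36 (size 12, align 4) → ends 48
total 48 bytes, alignment 4
44 − 48 = -4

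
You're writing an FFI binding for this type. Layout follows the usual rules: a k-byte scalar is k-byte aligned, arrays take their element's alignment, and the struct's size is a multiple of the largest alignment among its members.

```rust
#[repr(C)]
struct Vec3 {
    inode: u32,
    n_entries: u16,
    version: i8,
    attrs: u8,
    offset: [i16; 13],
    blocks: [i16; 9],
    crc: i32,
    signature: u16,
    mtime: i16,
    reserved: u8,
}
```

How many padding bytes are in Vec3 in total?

0..4  inode  (4B, 4-aligned)
4..6  n_entries  (2B, 2-aligned)
6..7  version  (1B, 1-aligned)
7..8  attrs  (1B, 1-aligned)
8..34  offset  (26B, 2-aligned)
34..52  blocks  (18B, 2-aligned)
52..56  crc  (4B, 4-aligned)
56..58  signature  (2B, 2-aligned)
58..60  mtime  (2B, 2-aligned)
60..61  reserved  (1B, 1-aligned)
61..64  -- tail padding (3B)
sizeof = 64, alignof = 4
data bytes 61, size 64 → padding 3

3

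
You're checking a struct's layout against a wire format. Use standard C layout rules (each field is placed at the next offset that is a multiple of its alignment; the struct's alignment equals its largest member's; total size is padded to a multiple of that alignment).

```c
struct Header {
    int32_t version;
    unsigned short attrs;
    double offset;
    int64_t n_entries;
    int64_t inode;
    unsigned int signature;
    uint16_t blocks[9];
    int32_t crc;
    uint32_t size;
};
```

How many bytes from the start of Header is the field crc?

56

0..4  version  (4B, 4-aligned)
4..6  attrs  (2B, 2-aligned)
6..8  -- padding (2B)
8..16  offset  (8B, 8-aligned)
16..24  n_entries  (8B, 8-aligned)
24..32  inode  (8B, 8-aligned)
32..36  signature  (4B, 4-aligned)
36..54  blocks  (18B, 2-aligned)
54..56  -- padding (2B)
56..60  crc  (4B, 4-aligned)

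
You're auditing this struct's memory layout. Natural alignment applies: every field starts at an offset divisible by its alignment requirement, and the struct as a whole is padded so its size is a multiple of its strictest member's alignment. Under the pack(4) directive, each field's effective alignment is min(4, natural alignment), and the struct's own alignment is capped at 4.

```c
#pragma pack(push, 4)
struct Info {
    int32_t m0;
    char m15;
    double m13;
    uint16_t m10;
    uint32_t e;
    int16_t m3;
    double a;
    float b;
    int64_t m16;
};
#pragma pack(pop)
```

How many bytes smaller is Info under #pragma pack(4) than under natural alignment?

natural layout:
  m0 at 0 (size 4, align 4) → ends 4
  m15 at 4 (size 1, align 1) → ends 5
  pad 3 to align 8 for m13
  m13 at 8 (size 8, align 8) → ends 16
  m10 at 16 (size 2, align 2) → ends 18
  pad 2 to align 4 for e
  e at 20 (size 4, align 4) → ends 24
  m3 at 24 (size 2, align 2) → ends 26
  pad 6 to align 8 for a
  a at 32 (size 8, align 8) → ends 40
  b at 40 (size 4, align 4) → ends 44
  pad 4 to align 8 for m16
  m16 at 48 (size 8, align 8) → ends 56
  total 56 bytes, alignment 8
packed(4) layout:
  m0 at 0 (size 4, align 4) → ends 4
  m15 at 4 (size 1, align 1) → ends 5
  pad 3 to align 4 for m13
  m13 at 8 (size 8, align 4) → ends 16
  m10 at 16 (size 2, align 2) → ends 18
  pad 2 to align 4 for e
  e at 20 (size 4, align 4) → ends 24
  m3 at 24 (size 2, align 2) → ends 26
  pad 2 to align 4 for a
  a at 28 (size 8, align 4) → ends 36
  b at 36 (size 4, align 4) → ends 40
  m16 at 40 (size 8, align 4) → ends 48
  total 48 bytes, alignment 4
56 − 48 = 8

8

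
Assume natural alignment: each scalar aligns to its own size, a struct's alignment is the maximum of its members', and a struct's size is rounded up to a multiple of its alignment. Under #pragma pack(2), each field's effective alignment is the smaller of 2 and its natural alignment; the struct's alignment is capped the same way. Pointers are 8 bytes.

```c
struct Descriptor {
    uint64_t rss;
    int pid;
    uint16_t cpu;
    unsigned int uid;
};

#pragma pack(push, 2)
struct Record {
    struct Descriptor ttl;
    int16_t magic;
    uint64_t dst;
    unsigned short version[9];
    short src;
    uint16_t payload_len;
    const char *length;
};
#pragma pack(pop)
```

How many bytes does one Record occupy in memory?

64 bytes

Descriptor: 0..8  rss  (8B, 8-aligned); 8..12  pid  (4B, 4-aligned); 12..14  cpu  (2B, 2-aligned); 14..16  -- padding (2B); 16..20  uid  (4B, 4-aligned); 20..24  -- tail padding (4B); sizeof = 24, alignof = 8
0..24  ttl  (24B, 2-aligned)
24..26  magic  (2B, 2-aligned)
26..34  dst  (8B, 2-aligned)
34..52  version  (18B, 2-aligned)
52..54  src  (2B, 2-aligned)
54..56  payload_len  (2B, 2-aligned)
56..64  length  (8B, 2-aligned)
sizeof = 64, alignof = 2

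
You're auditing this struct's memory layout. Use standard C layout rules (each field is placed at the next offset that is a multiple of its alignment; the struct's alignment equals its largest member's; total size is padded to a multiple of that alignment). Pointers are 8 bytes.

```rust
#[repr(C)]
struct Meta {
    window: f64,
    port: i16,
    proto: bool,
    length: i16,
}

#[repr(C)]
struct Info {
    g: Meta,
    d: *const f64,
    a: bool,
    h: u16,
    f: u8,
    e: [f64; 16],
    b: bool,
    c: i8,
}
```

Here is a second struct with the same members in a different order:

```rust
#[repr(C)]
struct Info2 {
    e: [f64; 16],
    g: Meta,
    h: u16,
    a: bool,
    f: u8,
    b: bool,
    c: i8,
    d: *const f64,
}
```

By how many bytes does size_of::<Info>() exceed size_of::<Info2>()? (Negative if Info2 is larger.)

8

Meta: @0: window [8B, align 8] → 8; @8: port [2B, align 2] → 10; @10: proto [1B, align 1] → 11; +1 pad (align 2); @12: length [2B, align 2] → 14; +2 tail pad (align 8); size 16, align 8
@0: g [16B, align 8] → 16
@16: d [8B, align 8] → 24
@24: a [1B, align 1] → 25
+1 pad (align 2)
@26: h [2B, align 2] → 28
@28: f [1B, align 1] → 29
+3 pad (align 8)
@32: e [128B, align 8] → 160
@160: b [1B, align 1] → 161
@161: c [1B, align 1] → 162
+6 tail pad (align 8)
size 168, align 8
— Info2 —
@0: e [128B, align 8] → 128
@128: g [16B, align 8] → 144
@144: h [2B, align 2] → 146
@146: a [1B, align 1] → 147
@147: f [1B, align 1] → 148
@148: b [1B, align 1] → 149
@149: c [1B, align 1] → 150
+2 pad (align 8)
@152: d [8B, align 8] → 160
size 160, align 8
168 − 160 = 8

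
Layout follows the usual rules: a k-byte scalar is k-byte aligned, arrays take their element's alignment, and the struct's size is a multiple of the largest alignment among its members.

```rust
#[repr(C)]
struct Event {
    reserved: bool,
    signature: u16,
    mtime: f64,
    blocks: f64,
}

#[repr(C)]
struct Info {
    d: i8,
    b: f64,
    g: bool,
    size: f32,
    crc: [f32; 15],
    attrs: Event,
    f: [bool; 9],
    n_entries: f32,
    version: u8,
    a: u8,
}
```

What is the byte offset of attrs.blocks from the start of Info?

104

Event: @0: reserved [1B, align 1] → 1; +1 pad (align 2); @2: signature [2B, align 2] → 4; +4 pad (align 8); @8: mtime [8B, align 8] → 16; @16: blocks [8B, align 8] → 24; size 24, align 8
@0: d [1B, align 1] → 1
+7 pad (align 8)
@8: b [8B, align 8] → 16
@16: g [1B, align 1] → 17
+3 pad (align 4)
@20: size [4B, align 4] → 24
@24: crc [60B, align 4] → 84
+4 pad (align 8)
@88: attrs [24B, align 8] → 112
within Event: blocks at 16
88 + 16 = 104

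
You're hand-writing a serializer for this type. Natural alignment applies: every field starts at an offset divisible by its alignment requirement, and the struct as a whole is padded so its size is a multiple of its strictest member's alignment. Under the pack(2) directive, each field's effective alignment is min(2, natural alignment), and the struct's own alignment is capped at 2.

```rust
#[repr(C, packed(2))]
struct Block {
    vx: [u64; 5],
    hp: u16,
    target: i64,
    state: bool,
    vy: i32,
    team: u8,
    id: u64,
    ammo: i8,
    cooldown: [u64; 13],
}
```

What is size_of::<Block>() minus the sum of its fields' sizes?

3

vx at 0 (size 40, align 2) → ends 40
hp at 40 (size 2, align 2) → ends 42
target at 42 (size 8, align 2) → ends 50
state at 50 (size 1, align 1) → ends 51
pad 1 to align 2 for vy
vy at 52 (size 4, align 2) → ends 56
team at 56 (size 1, align 1) → ends 57
pad 1 to align 2 for id
id at 58 (size 8, align 2) → ends 66
ammo at 66 (size 1, align 1) → ends 67
pad 1 to align 2 for cooldown
cooldown at 68 (size 104, align 2) → ends 172
total 172 bytes, alignment 2
data bytes 169, size 172 → padding 3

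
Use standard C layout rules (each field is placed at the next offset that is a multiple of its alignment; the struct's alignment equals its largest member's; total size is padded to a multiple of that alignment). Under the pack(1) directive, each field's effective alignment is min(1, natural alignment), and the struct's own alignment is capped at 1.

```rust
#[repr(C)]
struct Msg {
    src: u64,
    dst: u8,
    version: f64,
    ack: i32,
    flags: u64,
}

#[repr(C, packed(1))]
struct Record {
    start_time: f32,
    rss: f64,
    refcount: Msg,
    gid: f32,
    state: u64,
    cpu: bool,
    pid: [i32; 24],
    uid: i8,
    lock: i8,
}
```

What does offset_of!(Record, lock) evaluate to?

Msg: 0..8  src  (8B, 8-aligned); 8..9  dst  (1B, 1-aligned); 9..16  -- padding (7B); 16..24  version  (8B, 8-aligned); 24..28  ack  (4B, 4-aligned); 28..32  -- padding (4B); 32..40  flags  (8B, 8-aligned); sizeof = 40, alignof = 8
0..4  start_time  (4B, 1-aligned)
4..12  rss  (8B, 1-aligned)
12..52  refcount  (40B, 1-aligned)
52..56  gid  (4B, 1-aligned)
56..64  state  (8B, 1-aligned)
64..65  cpu  (1B, 1-aligned)
65..161  pid  (96B, 1-aligned)
161..162  uid  (1B, 1-aligned)
162..163  lock  (1B, 1-aligned)

162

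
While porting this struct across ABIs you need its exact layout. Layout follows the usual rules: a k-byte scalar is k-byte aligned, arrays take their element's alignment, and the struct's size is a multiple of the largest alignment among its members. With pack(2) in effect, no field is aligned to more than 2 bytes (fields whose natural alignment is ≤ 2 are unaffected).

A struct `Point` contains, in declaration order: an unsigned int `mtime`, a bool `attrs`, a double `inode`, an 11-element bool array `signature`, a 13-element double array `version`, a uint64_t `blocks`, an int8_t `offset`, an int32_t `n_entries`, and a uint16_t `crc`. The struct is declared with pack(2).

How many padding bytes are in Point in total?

mtime at 0 (size 4, align 2) → ends 4
attrs at 4 (size 1, align 1) → ends 5
pad 1 to align 2 for inode
inode at 6 (size 8, align 2) → ends 14
signature at 14 (size 11, align 1) → ends 25
pad 1 to align 2 for version
version at 26 (size 104, align 2) → ends 130
blocks at 130 (size 8, align 2) → ends 138
offset at 138 (size 1, align 1) → ends 139
pad 1 to align 2 for n_entries
n_entries at 140 (size 4, align 2) → ends 144
crc at 144 (size 2, align 2) → ends 146
total 146 bytes, alignment 2
data bytes 143, size 146 → padding 3

3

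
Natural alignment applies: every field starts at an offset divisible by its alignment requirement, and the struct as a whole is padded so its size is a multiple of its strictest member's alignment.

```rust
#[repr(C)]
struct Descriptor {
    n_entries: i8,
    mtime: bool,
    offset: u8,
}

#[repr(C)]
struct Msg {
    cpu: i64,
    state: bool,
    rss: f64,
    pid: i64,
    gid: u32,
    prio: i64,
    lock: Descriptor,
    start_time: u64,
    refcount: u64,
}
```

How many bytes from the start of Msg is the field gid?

Descriptor: @0: n_entries [1B, align 1] → 1; @1: mtime [1B, align 1] → 2; @2: offset [1B, align 1] → 3; size 3, align 1
@0: cpu [8B, align 8] → 8
@8: state [1B, align 1] → 9
+7 pad (align 8)
@16: rss [8B, align 8] → 24
@24: pid [8B, align 8] → 32
@32: gid [4B, align 4] → 36

32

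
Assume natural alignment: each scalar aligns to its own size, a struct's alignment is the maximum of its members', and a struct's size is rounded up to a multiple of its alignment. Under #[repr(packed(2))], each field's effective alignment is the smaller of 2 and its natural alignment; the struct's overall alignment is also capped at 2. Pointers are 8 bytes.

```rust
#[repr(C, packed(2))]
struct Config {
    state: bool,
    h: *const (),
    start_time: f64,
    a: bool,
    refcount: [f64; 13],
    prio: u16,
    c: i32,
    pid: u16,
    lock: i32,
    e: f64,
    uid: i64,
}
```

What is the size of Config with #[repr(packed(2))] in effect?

@0: state [1B, align 1] → 1
+1 pad (align 2)
@2: h [8B, align 2] → 10
@10: start_time [8B, align 2] → 18
@18: a [1B, align 1] → 19
+1 pad (align 2)
@20: refcount [104B, align 2] → 124
@124: prio [2B, align 2] → 126
@126: c [4B, align 2] → 130
@130: pid [2B, align 2] → 132
@132: lock [4B, align 2] → 136
@136: e [8B, align 2] → 144
@144: uid [8B, align 2] → 152
size 152, align 2

152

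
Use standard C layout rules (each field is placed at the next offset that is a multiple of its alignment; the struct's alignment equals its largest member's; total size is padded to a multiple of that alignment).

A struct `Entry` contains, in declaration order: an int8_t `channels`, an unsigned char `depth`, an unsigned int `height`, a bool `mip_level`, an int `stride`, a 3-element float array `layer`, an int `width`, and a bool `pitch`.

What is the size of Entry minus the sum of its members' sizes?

channels at 0 (size 1, align 1) → ends 1
depth at 1 (size 1, align 1) → ends 2
pad 2 to align 4 for height
height at 4 (size 4, align 4) → ends 8
mip_level at 8 (size 1, align 1) → ends 9
pad 3 to align 4 for stride
stride at 12 (size 4, align 4) → ends 16
layer at 16 (size 12, align 4) → ends 28
width at 28 (size 4, align 4) → ends 32
pitch at 32 (size 1, align 1) → ends 33
tail pad 3 to reach multiple of 4
total 36 bytes, alignment 4
data bytes 28, size 36 → padding 8

8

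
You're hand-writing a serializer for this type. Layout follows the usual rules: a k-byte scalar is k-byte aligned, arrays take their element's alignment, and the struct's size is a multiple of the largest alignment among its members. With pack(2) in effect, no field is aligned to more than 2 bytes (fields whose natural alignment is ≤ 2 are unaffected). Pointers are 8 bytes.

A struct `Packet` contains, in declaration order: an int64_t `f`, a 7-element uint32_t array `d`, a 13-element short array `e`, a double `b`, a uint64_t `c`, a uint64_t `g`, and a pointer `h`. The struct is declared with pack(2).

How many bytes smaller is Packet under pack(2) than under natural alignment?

2

natural layout:
  @0: f [8B, align 8] → 8
  @8: d [28B, align 4] → 36
  @36: e [26B, align 2] → 62
  +2 pad (align 8)
  @64: b [8B, align 8] → 72
  @72: c [8B, align 8] → 80
  @80: g [8B, align 8] → 88
  @88: h [8B, align 8] → 96
  size 96, align 8
packed(2) layout:
  @0: f [8B, align 2] → 8
  @8: d [28B, align 2] → 36
  @36: e [26B, align 2] → 62
  @62: b [8B, align 2] → 70
  @70: c [8B, align 2] → 78
  @78: g [8B, align 2] → 86
  @86: h [8B, align 2] → 94
  size 94, align 2
96 − 94 = 2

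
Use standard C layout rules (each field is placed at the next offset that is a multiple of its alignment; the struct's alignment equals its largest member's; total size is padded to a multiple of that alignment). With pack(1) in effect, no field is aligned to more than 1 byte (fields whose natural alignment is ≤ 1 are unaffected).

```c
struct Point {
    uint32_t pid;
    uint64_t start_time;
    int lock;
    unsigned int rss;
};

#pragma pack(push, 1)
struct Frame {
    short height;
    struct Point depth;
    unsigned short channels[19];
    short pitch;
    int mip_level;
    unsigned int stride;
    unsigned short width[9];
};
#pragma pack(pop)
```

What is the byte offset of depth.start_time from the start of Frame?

10

Point: @0: pid [4B, align 4] → 4; +4 pad (align 8); @8: start_time [8B, align 8] → 16; @16: lock [4B, align 4] → 20; @20: rss [4B, align 4] → 24; size 24, align 8
@0: height [2B, align 1] → 2
@2: depth [24B, align 1] → 26
within Point: start_time at 8
2 + 8 = 10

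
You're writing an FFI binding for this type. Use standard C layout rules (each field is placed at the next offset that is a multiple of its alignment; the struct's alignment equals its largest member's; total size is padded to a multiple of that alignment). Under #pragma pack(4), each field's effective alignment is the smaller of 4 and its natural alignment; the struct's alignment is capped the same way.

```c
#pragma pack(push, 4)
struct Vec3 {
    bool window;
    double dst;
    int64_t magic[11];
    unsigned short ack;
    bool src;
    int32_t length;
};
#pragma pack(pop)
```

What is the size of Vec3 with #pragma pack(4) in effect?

108

0..1  window  (1B, 1-aligned)
1..4  -- padding (3B)
4..12  dst  (8B, 4-aligned)
12..100  magic  (88B, 4-aligned)
100..102  ack  (2B, 2-aligned)
102..103  src  (1B, 1-aligned)
103..104  -- padding (1B)
104..108  length  (4B, 4-aligned)
sizeof = 108, alignof = 4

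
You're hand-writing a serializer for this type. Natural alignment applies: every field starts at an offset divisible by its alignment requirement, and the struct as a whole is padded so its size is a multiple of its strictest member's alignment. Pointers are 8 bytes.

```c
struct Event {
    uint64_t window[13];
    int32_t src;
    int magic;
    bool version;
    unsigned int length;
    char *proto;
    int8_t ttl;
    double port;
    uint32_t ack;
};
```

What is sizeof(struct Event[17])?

window at 0 (size 104, align 8) → ends 104
src at 104 (size 4, align 4) → ends 108
magic at 108 (size 4, align 4) → ends 112
version at 112 (size 1, align 1) → ends 113
pad 3 to align 4 for length
length at 116 (size 4, align 4) → ends 120
proto at 120 (size 8, align 8) → ends 128
ttl at 128 (size 1, align 1) → ends 129
pad 7 to align 8 for port
port at 136 (size 8, align 8) → ends 144
ack at 144 (size 4, align 4) → ends 148
tail pad 4 to reach multiple of 8
total 152 bytes, alignment 8
array of 17: 17 × 152 = 2584

2584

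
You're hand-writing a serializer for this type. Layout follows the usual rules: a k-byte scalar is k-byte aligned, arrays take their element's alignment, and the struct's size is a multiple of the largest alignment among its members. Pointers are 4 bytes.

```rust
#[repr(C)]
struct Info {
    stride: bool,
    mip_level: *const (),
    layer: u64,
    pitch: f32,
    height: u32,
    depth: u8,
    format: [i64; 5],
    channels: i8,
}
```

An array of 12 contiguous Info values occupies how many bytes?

960

@0: stride [1B, align 1] → 1
+3 pad (align 4)
@4: mip_level [4B, align 4] → 8
@8: layer [8B, align 8] → 16
@16: pitch [4B, align 4] → 20
@20: height [4B, align 4] → 24
@24: depth [1B, align 1] → 25
+7 pad (align 8)
@32: format [40B, align 8] → 72
@72: channels [1B, align 1] → 73
+7 tail pad (align 8)
size 80, align 8
array of 12: 12 × 80 = 960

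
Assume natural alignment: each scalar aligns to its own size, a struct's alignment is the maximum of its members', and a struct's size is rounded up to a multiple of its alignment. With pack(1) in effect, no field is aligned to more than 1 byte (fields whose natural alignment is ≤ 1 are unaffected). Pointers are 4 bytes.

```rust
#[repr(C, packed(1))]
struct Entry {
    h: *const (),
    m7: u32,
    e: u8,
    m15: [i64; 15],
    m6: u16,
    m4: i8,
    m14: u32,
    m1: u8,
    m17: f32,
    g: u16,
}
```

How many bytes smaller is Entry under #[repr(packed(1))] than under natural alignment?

natural layout:
  0..4  h  (4B, 4-aligned)
  4..8  m7  (4B, 4-aligned)
  8..9  e  (1B, 1-aligned)
  9..16  -- padding (7B)
  16..136  m15  (120B, 8-aligned)
  136..138  m6  (2B, 2-aligned)
  138..139  m4  (1B, 1-aligned)
  139..140  -- padding (1B)
  140..144  m14  (4B, 4-aligned)
  144..145  m1  (1B, 1-aligned)
  145..148  -- padding (3B)
  148..152  m17  (4B, 4-aligned)
  152..154  g  (2B, 2-aligned)
  154..160  -- tail padding (6B)
  sizeof = 160, alignof = 8
packed(1) layout:
  0..4  h  (4B, 1-aligned)
  4..8  m7  (4B, 1-aligned)
  8..9  e  (1B, 1-aligned)
  9..129  m15  (120B, 1-aligned)
  129..131  m6  (2B, 1-aligned)
  131..132  m4  (1B, 1-aligned)
  132..136  m14  (4B, 1-aligned)
  136..137  m1  (1B, 1-aligned)
  137..141  m17  (4B, 1-aligned)
  141..143  g  (2B, 1-aligned)
  sizeof = 143, alignof = 1
160 − 143 = 17

17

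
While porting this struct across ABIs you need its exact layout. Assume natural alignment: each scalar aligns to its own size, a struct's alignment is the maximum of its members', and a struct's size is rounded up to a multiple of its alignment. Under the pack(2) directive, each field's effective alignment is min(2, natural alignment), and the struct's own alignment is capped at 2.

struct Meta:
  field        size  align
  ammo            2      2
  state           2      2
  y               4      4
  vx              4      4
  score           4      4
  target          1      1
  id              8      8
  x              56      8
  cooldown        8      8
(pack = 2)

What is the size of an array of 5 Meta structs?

450

@0: ammo [2B, align 2] → 2
@2: state [2B, align 2] → 4
@4: y [4B, align 2] → 8
@8: vx [4B, align 2] → 12
@12: score [4B, align 2] → 16
@16: target [1B, align 1] → 17
+1 pad (align 2)
@18: id [8B, align 2] → 26
@26: x [56B, align 2] → 82
@82: cooldown [8B, align 2] → 90
size 90, align 2
array of 5: 5 × 90 = 450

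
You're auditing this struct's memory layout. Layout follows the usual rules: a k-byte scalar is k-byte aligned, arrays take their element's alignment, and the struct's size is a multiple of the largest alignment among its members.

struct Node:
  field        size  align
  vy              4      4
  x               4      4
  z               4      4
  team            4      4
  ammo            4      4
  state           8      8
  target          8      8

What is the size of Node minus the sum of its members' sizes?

4

@0: vy [4B, align 4] → 4
@4: x [4B, align 4] → 8
@8: z [4B, align 4] → 12
@12: team [4B, align 4] → 16
@16: ammo [4B, align 4] → 20
+4 pad (align 8)
@24: state [8B, align 8] → 32
@32: target [8B, align 8] → 40
size 40, align 8
data bytes 36, size 40 → padding 4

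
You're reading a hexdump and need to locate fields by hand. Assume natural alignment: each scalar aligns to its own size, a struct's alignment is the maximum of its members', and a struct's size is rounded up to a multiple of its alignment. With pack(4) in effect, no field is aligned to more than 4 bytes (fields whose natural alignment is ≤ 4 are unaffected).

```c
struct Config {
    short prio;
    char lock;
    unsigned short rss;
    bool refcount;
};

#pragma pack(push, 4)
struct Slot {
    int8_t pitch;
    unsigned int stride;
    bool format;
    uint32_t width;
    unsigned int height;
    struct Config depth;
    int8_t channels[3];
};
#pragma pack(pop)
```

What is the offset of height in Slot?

Config: 0..2  prio  (2B, 2-aligned); 2..3  lock  (1B, 1-aligned); 3..4  -- padding (1B); 4..6  rss  (2B, 2-aligned); 6..7  refcount  (1B, 1-aligned); 7..8  -- tail padding (1B); sizeof = 8, alignof = 2
0..1  pitch  (1B, 1-aligned)
1..4  -- padding (3B)
4..8  stride  (4B, 4-aligned)
8..9  format  (1B, 1-aligned)
9..12  -- padding (3B)
12..16  width  (4B, 4-aligned)
16..20  height  (4B, 4-aligned)

16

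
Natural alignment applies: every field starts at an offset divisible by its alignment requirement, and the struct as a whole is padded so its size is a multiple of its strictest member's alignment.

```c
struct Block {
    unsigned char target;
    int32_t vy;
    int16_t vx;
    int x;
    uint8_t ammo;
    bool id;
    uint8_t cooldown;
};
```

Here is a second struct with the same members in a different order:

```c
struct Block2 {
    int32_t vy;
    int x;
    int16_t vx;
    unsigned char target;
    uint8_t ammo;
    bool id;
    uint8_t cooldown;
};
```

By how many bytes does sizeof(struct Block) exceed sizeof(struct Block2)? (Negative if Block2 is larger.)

0..1  target  (1B, 1-aligned)
1..4  -- padding (3B)
4..8  vy  (4B, 4-aligned)
8..10  vx  (2B, 2-aligned)
10..12  -- padding (2B)
12..16  x  (4B, 4-aligned)
16..17  ammo  (1B, 1-aligned)
17..18  id  (1B, 1-aligned)
18..19  cooldown  (1B, 1-aligned)
19..20  -- tail padding (1B)
sizeof = 20, alignof = 4
— Block2 —
0..4  vy  (4B, 4-aligned)
4..8  x  (4B, 4-aligned)
8..10  vx  (2B, 2-aligned)
10..11  target  (1B, 1-aligned)
11..12  ammo  (1B, 1-aligned)
12..13  id  (1B, 1-aligned)
13..14  cooldown  (1B, 1-aligned)
14..16  -- tail padding (2B)
sizeof = 16, alignof = 4
20 − 16 = 4

4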